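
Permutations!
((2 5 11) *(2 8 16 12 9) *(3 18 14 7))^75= (2 12 8 5 9 16 11)(3 7 14 18)= [0, 1, 12, 7, 4, 9, 6, 14, 5, 16, 10, 2, 8, 13, 18, 15, 11, 17, 3]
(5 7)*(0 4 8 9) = (0 4 8 9)(5 7) = [4, 1, 2, 3, 8, 7, 6, 5, 9, 0]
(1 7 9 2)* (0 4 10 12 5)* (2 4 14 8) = (0 14 8 2 1 7 9 4 10 12 5) = [14, 7, 1, 3, 10, 0, 6, 9, 2, 4, 12, 11, 5, 13, 8]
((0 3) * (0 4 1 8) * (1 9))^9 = [9, 3, 2, 1, 8, 5, 6, 7, 4, 0] = (0 9)(1 3)(4 8)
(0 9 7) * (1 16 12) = (0 9 7)(1 16 12) = [9, 16, 2, 3, 4, 5, 6, 0, 8, 7, 10, 11, 1, 13, 14, 15, 12]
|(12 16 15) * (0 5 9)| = |(0 5 9)(12 16 15)| = 3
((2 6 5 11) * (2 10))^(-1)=[0, 1, 10, 3, 4, 6, 2, 7, 8, 9, 11, 5]=(2 10 11 5 6)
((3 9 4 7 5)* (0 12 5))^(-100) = (0 4 3 12 7 9 5) = [4, 1, 2, 12, 3, 0, 6, 9, 8, 5, 10, 11, 7]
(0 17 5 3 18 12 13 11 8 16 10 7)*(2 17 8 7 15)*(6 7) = (0 8 16 10 15 2 17 5 3 18 12 13 11 6 7) = [8, 1, 17, 18, 4, 3, 7, 0, 16, 9, 15, 6, 13, 11, 14, 2, 10, 5, 12]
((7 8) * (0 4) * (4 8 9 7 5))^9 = (0 8 5 4)(7 9) = [8, 1, 2, 3, 0, 4, 6, 9, 5, 7]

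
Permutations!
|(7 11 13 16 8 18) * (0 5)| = 6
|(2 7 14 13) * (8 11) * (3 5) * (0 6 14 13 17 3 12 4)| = |(0 6 14 17 3 5 12 4)(2 7 13)(8 11)| = 24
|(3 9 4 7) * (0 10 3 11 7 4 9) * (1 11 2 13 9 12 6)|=24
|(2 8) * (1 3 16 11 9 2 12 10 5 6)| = |(1 3 16 11 9 2 8 12 10 5 6)| = 11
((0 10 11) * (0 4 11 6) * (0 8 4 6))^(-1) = (0 10)(4 8 6 11) = [10, 1, 2, 3, 8, 5, 11, 7, 6, 9, 0, 4]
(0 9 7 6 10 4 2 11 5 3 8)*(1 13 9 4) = (0 4 2 11 5 3 8)(1 13 9 7 6 10) = [4, 13, 11, 8, 2, 3, 10, 6, 0, 7, 1, 5, 12, 9]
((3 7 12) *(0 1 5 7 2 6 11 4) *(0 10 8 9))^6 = [2, 6, 9, 8, 5, 11, 0, 4, 12, 3, 7, 1, 10] = (0 2 9 3 8 12 10 7 4 5 11 1 6)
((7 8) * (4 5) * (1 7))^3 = (8)(4 5) = [0, 1, 2, 3, 5, 4, 6, 7, 8]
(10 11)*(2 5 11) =[0, 1, 5, 3, 4, 11, 6, 7, 8, 9, 2, 10] =(2 5 11 10)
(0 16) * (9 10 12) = [16, 1, 2, 3, 4, 5, 6, 7, 8, 10, 12, 11, 9, 13, 14, 15, 0] = (0 16)(9 10 12)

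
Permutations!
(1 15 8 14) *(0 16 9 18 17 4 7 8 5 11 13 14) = (0 16 9 18 17 4 7 8)(1 15 5 11 13 14) = [16, 15, 2, 3, 7, 11, 6, 8, 0, 18, 10, 13, 12, 14, 1, 5, 9, 4, 17]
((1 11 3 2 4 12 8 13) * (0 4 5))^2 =(0 12 13 11 2)(1 3 5 4 8) =[12, 3, 0, 5, 8, 4, 6, 7, 1, 9, 10, 2, 13, 11]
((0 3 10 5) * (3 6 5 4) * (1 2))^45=(10)(1 2)=[0, 2, 1, 3, 4, 5, 6, 7, 8, 9, 10]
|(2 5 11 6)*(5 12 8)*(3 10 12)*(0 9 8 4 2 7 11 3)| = 9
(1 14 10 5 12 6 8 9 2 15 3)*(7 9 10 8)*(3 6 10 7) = (1 14 8 7 9 2 15 6 3)(5 12 10) = [0, 14, 15, 1, 4, 12, 3, 9, 7, 2, 5, 11, 10, 13, 8, 6]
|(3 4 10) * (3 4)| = 2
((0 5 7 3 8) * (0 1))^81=(0 3)(1 7)(5 8)=[3, 7, 2, 0, 4, 8, 6, 1, 5]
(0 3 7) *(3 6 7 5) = (0 6 7)(3 5) = [6, 1, 2, 5, 4, 3, 7, 0]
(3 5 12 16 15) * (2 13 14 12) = [0, 1, 13, 5, 4, 2, 6, 7, 8, 9, 10, 11, 16, 14, 12, 3, 15] = (2 13 14 12 16 15 3 5)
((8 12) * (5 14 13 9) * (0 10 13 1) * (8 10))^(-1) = (0 1 14 5 9 13 10 12 8) = [1, 14, 2, 3, 4, 9, 6, 7, 0, 13, 12, 11, 8, 10, 5]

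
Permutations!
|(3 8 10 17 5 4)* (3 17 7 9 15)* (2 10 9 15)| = |(2 10 7 15 3 8 9)(4 17 5)| = 21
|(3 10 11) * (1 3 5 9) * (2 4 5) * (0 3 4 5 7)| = 10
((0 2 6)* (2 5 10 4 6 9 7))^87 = (0 10 6 5 4) = [10, 1, 2, 3, 0, 4, 5, 7, 8, 9, 6]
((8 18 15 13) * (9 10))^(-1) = [0, 1, 2, 3, 4, 5, 6, 7, 13, 10, 9, 11, 12, 15, 14, 18, 16, 17, 8] = (8 13 15 18)(9 10)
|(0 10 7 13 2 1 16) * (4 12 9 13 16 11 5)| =|(0 10 7 16)(1 11 5 4 12 9 13 2)| =8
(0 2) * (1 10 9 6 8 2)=[1, 10, 0, 3, 4, 5, 8, 7, 2, 6, 9]=(0 1 10 9 6 8 2)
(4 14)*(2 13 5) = [0, 1, 13, 3, 14, 2, 6, 7, 8, 9, 10, 11, 12, 5, 4] = (2 13 5)(4 14)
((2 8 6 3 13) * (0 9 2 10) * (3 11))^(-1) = [10, 1, 9, 11, 4, 5, 8, 7, 2, 0, 13, 6, 12, 3] = (0 10 13 3 11 6 8 2 9)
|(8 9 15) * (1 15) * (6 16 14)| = 12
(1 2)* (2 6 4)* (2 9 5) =(1 6 4 9 5 2) =[0, 6, 1, 3, 9, 2, 4, 7, 8, 5]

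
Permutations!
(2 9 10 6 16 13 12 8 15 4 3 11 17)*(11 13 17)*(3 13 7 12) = (2 9 10 6 16 17)(3 7 12 8 15 4 13) = [0, 1, 9, 7, 13, 5, 16, 12, 15, 10, 6, 11, 8, 3, 14, 4, 17, 2]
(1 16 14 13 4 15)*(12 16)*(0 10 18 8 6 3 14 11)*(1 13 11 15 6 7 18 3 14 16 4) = (0 10 3 16 15 13 1 12 4 6 14 11)(7 18 8) = [10, 12, 2, 16, 6, 5, 14, 18, 7, 9, 3, 0, 4, 1, 11, 13, 15, 17, 8]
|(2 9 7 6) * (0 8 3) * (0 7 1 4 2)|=20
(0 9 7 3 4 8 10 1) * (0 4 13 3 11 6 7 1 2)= (0 9 1 4 8 10 2)(3 13)(6 7 11)= [9, 4, 0, 13, 8, 5, 7, 11, 10, 1, 2, 6, 12, 3]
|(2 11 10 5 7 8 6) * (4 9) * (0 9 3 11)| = 11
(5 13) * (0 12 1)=[12, 0, 2, 3, 4, 13, 6, 7, 8, 9, 10, 11, 1, 5]=(0 12 1)(5 13)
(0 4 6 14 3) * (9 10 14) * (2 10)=(0 4 6 9 2 10 14 3)=[4, 1, 10, 0, 6, 5, 9, 7, 8, 2, 14, 11, 12, 13, 3]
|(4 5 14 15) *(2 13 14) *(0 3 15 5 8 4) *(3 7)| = |(0 7 3 15)(2 13 14 5)(4 8)| = 4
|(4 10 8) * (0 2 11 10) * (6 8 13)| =|(0 2 11 10 13 6 8 4)| =8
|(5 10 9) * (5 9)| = |(5 10)| = 2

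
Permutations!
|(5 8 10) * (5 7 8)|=3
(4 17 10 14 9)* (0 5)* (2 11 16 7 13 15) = (0 5)(2 11 16 7 13 15)(4 17 10 14 9) = [5, 1, 11, 3, 17, 0, 6, 13, 8, 4, 14, 16, 12, 15, 9, 2, 7, 10]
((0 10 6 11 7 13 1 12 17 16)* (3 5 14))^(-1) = (0 16 17 12 1 13 7 11 6 10)(3 14 5) = [16, 13, 2, 14, 4, 3, 10, 11, 8, 9, 0, 6, 1, 7, 5, 15, 17, 12]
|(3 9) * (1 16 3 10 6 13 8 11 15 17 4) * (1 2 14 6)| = |(1 16 3 9 10)(2 14 6 13 8 11 15 17 4)| = 45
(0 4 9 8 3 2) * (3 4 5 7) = [5, 1, 0, 2, 9, 7, 6, 3, 4, 8] = (0 5 7 3 2)(4 9 8)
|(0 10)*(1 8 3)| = |(0 10)(1 8 3)| = 6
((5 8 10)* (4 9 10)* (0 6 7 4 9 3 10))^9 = [0, 1, 2, 3, 4, 5, 6, 7, 8, 9, 10] = (10)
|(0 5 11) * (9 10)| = |(0 5 11)(9 10)| = 6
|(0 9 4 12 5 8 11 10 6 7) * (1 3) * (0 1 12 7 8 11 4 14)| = 30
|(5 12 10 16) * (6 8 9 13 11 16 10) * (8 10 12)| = |(5 8 9 13 11 16)(6 10 12)| = 6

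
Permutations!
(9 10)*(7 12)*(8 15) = (7 12)(8 15)(9 10) = [0, 1, 2, 3, 4, 5, 6, 12, 15, 10, 9, 11, 7, 13, 14, 8]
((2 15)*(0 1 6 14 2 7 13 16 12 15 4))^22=(0 2 6)(1 4 14)(7 16 15 13 12)=[2, 4, 6, 3, 14, 5, 0, 16, 8, 9, 10, 11, 7, 12, 1, 13, 15]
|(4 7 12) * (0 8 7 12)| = |(0 8 7)(4 12)| = 6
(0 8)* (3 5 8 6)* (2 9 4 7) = [6, 1, 9, 5, 7, 8, 3, 2, 0, 4] = (0 6 3 5 8)(2 9 4 7)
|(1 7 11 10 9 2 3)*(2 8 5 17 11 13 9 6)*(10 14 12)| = 14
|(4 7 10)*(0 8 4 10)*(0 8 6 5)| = |(10)(0 6 5)(4 7 8)| = 3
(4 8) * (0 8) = (0 8 4) = [8, 1, 2, 3, 0, 5, 6, 7, 4]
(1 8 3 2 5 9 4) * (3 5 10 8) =[0, 3, 10, 2, 1, 9, 6, 7, 5, 4, 8] =(1 3 2 10 8 5 9 4)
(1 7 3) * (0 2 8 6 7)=(0 2 8 6 7 3 1)=[2, 0, 8, 1, 4, 5, 7, 3, 6]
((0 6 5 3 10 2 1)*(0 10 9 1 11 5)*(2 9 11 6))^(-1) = (0 6 2)(1 9 10)(3 5 11) = [6, 9, 0, 5, 4, 11, 2, 7, 8, 10, 1, 3]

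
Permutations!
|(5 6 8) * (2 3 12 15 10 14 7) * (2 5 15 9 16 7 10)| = |(2 3 12 9 16 7 5 6 8 15)(10 14)| = 10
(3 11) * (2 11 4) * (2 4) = [0, 1, 11, 2, 4, 5, 6, 7, 8, 9, 10, 3] = (2 11 3)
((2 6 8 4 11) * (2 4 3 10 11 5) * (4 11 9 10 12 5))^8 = [0, 1, 8, 5, 4, 6, 3, 7, 12, 9, 10, 11, 2] = (2 8 12)(3 5 6)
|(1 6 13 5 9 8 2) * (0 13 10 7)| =|(0 13 5 9 8 2 1 6 10 7)| =10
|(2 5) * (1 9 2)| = |(1 9 2 5)| = 4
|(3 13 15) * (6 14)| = 6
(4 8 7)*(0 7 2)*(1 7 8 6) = (0 8 2)(1 7 4 6) = [8, 7, 0, 3, 6, 5, 1, 4, 2]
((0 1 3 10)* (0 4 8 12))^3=[10, 4, 2, 8, 0, 5, 6, 7, 1, 9, 12, 11, 3]=(0 10 12 3 8 1 4)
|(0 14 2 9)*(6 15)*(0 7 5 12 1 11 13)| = |(0 14 2 9 7 5 12 1 11 13)(6 15)| = 10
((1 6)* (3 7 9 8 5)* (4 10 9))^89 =(1 6)(3 8 10 7 5 9 4) =[0, 6, 2, 8, 3, 9, 1, 5, 10, 4, 7]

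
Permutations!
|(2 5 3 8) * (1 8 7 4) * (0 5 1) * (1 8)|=|(0 5 3 7 4)(2 8)|=10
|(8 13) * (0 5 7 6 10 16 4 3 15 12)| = 10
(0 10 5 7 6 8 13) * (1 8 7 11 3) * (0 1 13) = (0 10 5 11 3 13 1 8)(6 7) = [10, 8, 2, 13, 4, 11, 7, 6, 0, 9, 5, 3, 12, 1]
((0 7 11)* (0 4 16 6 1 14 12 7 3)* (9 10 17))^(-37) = (0 3)(1 7 16 14 11 6 12 4)(9 17 10) = [3, 7, 2, 0, 1, 5, 12, 16, 8, 17, 9, 6, 4, 13, 11, 15, 14, 10]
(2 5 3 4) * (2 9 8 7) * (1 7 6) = (1 7 2 5 3 4 9 8 6) = [0, 7, 5, 4, 9, 3, 1, 2, 6, 8]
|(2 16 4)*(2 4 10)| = |(2 16 10)| = 3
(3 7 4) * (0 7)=[7, 1, 2, 0, 3, 5, 6, 4]=(0 7 4 3)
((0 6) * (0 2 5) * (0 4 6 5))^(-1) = (0 2 6 4 5) = [2, 1, 6, 3, 5, 0, 4]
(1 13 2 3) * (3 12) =(1 13 2 12 3) =[0, 13, 12, 1, 4, 5, 6, 7, 8, 9, 10, 11, 3, 2]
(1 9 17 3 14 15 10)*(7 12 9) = [0, 7, 2, 14, 4, 5, 6, 12, 8, 17, 1, 11, 9, 13, 15, 10, 16, 3] = (1 7 12 9 17 3 14 15 10)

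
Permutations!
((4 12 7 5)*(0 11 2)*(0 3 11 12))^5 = (12)(2 11 3) = [0, 1, 11, 2, 4, 5, 6, 7, 8, 9, 10, 3, 12]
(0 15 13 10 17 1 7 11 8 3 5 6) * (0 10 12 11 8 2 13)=(0 15)(1 7 8 3 5 6 10 17)(2 13 12 11)=[15, 7, 13, 5, 4, 6, 10, 8, 3, 9, 17, 2, 11, 12, 14, 0, 16, 1]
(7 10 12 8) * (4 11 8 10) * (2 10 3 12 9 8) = (2 10 9 8 7 4 11)(3 12) = [0, 1, 10, 12, 11, 5, 6, 4, 7, 8, 9, 2, 3]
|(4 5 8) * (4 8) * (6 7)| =2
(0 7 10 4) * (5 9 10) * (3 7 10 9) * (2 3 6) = [10, 1, 3, 7, 0, 6, 2, 5, 8, 9, 4] = (0 10 4)(2 3 7 5 6)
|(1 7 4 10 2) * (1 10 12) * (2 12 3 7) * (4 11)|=4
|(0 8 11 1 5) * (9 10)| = |(0 8 11 1 5)(9 10)| = 10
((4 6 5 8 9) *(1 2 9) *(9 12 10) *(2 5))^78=(12)=[0, 1, 2, 3, 4, 5, 6, 7, 8, 9, 10, 11, 12]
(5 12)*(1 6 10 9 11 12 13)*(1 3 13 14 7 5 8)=(1 6 10 9 11 12 8)(3 13)(5 14 7)=[0, 6, 2, 13, 4, 14, 10, 5, 1, 11, 9, 12, 8, 3, 7]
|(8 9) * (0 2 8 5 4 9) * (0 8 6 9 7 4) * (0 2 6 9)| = 6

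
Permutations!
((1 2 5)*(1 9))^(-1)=(1 9 5 2)=[0, 9, 1, 3, 4, 2, 6, 7, 8, 5]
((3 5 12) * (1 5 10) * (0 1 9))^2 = [5, 12, 2, 9, 4, 3, 6, 7, 8, 1, 0, 11, 10] = (0 5 3 9 1 12 10)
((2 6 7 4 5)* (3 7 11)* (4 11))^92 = (3 11 7) = [0, 1, 2, 11, 4, 5, 6, 3, 8, 9, 10, 7]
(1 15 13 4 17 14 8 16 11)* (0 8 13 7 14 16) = (0 8)(1 15 7 14 13 4 17 16 11) = [8, 15, 2, 3, 17, 5, 6, 14, 0, 9, 10, 1, 12, 4, 13, 7, 11, 16]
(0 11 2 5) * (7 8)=(0 11 2 5)(7 8)=[11, 1, 5, 3, 4, 0, 6, 8, 7, 9, 10, 2]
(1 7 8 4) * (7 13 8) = (1 13 8 4) = [0, 13, 2, 3, 1, 5, 6, 7, 4, 9, 10, 11, 12, 8]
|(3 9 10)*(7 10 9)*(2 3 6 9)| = 6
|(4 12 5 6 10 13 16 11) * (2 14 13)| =|(2 14 13 16 11 4 12 5 6 10)| =10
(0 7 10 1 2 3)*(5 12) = (0 7 10 1 2 3)(5 12) = [7, 2, 3, 0, 4, 12, 6, 10, 8, 9, 1, 11, 5]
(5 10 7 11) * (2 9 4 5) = (2 9 4 5 10 7 11) = [0, 1, 9, 3, 5, 10, 6, 11, 8, 4, 7, 2]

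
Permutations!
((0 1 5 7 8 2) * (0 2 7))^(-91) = (0 5 1)(7 8) = [5, 0, 2, 3, 4, 1, 6, 8, 7]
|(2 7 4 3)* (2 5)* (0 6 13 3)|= 8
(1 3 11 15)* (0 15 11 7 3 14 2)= (0 15 1 14 2)(3 7)= [15, 14, 0, 7, 4, 5, 6, 3, 8, 9, 10, 11, 12, 13, 2, 1]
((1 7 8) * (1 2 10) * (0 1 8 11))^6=[7, 11, 2, 3, 4, 5, 6, 0, 8, 9, 10, 1]=(0 7)(1 11)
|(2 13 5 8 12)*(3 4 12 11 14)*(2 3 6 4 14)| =5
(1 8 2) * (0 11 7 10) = [11, 8, 1, 3, 4, 5, 6, 10, 2, 9, 0, 7] = (0 11 7 10)(1 8 2)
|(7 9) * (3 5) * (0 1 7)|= |(0 1 7 9)(3 5)|= 4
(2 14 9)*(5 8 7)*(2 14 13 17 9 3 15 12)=[0, 1, 13, 15, 4, 8, 6, 5, 7, 14, 10, 11, 2, 17, 3, 12, 16, 9]=(2 13 17 9 14 3 15 12)(5 8 7)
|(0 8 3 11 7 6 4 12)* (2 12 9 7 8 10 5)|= |(0 10 5 2 12)(3 11 8)(4 9 7 6)|= 60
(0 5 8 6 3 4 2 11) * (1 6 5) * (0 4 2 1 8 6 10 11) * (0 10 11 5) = (0 8)(1 11 4)(2 10 5 6 3) = [8, 11, 10, 2, 1, 6, 3, 7, 0, 9, 5, 4]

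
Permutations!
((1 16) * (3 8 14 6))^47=[0, 16, 2, 6, 4, 5, 14, 7, 3, 9, 10, 11, 12, 13, 8, 15, 1]=(1 16)(3 6 14 8)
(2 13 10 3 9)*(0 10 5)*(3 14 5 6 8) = (0 10 14 5)(2 13 6 8 3 9) = [10, 1, 13, 9, 4, 0, 8, 7, 3, 2, 14, 11, 12, 6, 5]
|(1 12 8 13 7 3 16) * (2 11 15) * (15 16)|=|(1 12 8 13 7 3 15 2 11 16)|=10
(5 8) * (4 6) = [0, 1, 2, 3, 6, 8, 4, 7, 5] = (4 6)(5 8)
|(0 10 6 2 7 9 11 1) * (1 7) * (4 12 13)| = 15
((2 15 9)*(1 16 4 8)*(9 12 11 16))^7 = [0, 4, 1, 3, 11, 5, 6, 7, 16, 8, 10, 15, 2, 13, 14, 9, 12] = (1 4 11 15 9 8 16 12 2)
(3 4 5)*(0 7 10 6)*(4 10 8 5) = (0 7 8 5 3 10 6) = [7, 1, 2, 10, 4, 3, 0, 8, 5, 9, 6]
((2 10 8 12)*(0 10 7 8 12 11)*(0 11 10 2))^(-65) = (0 2 7 8 10 12) = [2, 1, 7, 3, 4, 5, 6, 8, 10, 9, 12, 11, 0]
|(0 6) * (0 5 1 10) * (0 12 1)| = 3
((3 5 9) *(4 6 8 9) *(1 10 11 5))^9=(11)=[0, 1, 2, 3, 4, 5, 6, 7, 8, 9, 10, 11]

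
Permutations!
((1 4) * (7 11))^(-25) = (1 4)(7 11) = [0, 4, 2, 3, 1, 5, 6, 11, 8, 9, 10, 7]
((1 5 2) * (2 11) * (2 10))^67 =(1 11 2 5 10) =[0, 11, 5, 3, 4, 10, 6, 7, 8, 9, 1, 2]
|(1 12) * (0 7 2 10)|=|(0 7 2 10)(1 12)|=4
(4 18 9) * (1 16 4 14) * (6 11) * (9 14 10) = [0, 16, 2, 3, 18, 5, 11, 7, 8, 10, 9, 6, 12, 13, 1, 15, 4, 17, 14] = (1 16 4 18 14)(6 11)(9 10)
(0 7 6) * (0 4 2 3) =[7, 1, 3, 0, 2, 5, 4, 6] =(0 7 6 4 2 3)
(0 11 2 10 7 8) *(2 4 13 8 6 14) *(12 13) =(0 11 4 12 13 8)(2 10 7 6 14) =[11, 1, 10, 3, 12, 5, 14, 6, 0, 9, 7, 4, 13, 8, 2]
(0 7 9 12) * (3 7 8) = (0 8 3 7 9 12) = [8, 1, 2, 7, 4, 5, 6, 9, 3, 12, 10, 11, 0]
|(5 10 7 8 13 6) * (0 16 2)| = |(0 16 2)(5 10 7 8 13 6)| = 6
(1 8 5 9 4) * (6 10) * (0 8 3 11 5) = [8, 3, 2, 11, 1, 9, 10, 7, 0, 4, 6, 5] = (0 8)(1 3 11 5 9 4)(6 10)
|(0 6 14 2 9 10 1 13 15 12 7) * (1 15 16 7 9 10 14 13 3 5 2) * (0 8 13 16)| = |(0 6 16 7 8 13)(1 3 5 2 10 15 12 9 14)| = 18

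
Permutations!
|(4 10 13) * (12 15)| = 6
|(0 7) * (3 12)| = 2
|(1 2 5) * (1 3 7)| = |(1 2 5 3 7)| = 5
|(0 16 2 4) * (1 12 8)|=12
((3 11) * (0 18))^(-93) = (0 18)(3 11) = [18, 1, 2, 11, 4, 5, 6, 7, 8, 9, 10, 3, 12, 13, 14, 15, 16, 17, 0]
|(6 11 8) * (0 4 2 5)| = |(0 4 2 5)(6 11 8)| = 12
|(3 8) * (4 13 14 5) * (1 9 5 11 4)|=12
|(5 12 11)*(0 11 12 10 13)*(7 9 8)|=15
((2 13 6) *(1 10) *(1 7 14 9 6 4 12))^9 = [0, 12, 6, 3, 13, 5, 9, 10, 8, 14, 1, 11, 4, 2, 7] = (1 12 4 13 2 6 9 14 7 10)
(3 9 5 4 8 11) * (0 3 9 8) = [3, 1, 2, 8, 0, 4, 6, 7, 11, 5, 10, 9] = (0 3 8 11 9 5 4)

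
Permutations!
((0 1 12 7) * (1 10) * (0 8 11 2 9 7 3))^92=[1, 3, 7, 10, 4, 5, 6, 11, 2, 8, 12, 9, 0]=(0 1 3 10 12)(2 7 11 9 8)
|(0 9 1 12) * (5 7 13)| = |(0 9 1 12)(5 7 13)| = 12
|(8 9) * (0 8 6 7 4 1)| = |(0 8 9 6 7 4 1)| = 7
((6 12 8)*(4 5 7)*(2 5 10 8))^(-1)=(2 12 6 8 10 4 7 5)=[0, 1, 12, 3, 7, 2, 8, 5, 10, 9, 4, 11, 6]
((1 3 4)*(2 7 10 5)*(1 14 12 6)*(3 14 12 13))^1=[0, 14, 7, 4, 12, 2, 1, 10, 8, 9, 5, 11, 6, 3, 13]=(1 14 13 3 4 12 6)(2 7 10 5)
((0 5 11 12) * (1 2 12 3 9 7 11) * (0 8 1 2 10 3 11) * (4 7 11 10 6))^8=(0 7 4 6 1 8 12 2 5)=[7, 8, 5, 3, 6, 0, 1, 4, 12, 9, 10, 11, 2]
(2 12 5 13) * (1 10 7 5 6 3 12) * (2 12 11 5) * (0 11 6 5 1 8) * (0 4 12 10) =(0 11 1)(2 8 4 12 5 13 10 7)(3 6) =[11, 0, 8, 6, 12, 13, 3, 2, 4, 9, 7, 1, 5, 10]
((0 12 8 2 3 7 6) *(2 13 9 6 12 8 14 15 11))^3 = [9, 1, 12, 14, 4, 5, 13, 15, 6, 8, 10, 7, 11, 0, 2, 3] = (0 9 8 6 13)(2 12 11 7 15 3 14)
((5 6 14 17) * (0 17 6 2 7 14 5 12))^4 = [17, 1, 5, 3, 4, 6, 14, 2, 8, 9, 10, 11, 0, 13, 7, 15, 16, 12] = (0 17 12)(2 5 6 14 7)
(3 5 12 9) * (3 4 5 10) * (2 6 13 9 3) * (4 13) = (2 6 4 5 12 3 10)(9 13) = [0, 1, 6, 10, 5, 12, 4, 7, 8, 13, 2, 11, 3, 9]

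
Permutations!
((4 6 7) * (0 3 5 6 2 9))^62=(0 2 7 5)(3 9 4 6)=[2, 1, 7, 9, 6, 0, 3, 5, 8, 4]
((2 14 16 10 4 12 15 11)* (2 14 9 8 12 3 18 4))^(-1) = (2 10 16 14 11 15 12 8 9)(3 4 18) = [0, 1, 10, 4, 18, 5, 6, 7, 9, 2, 16, 15, 8, 13, 11, 12, 14, 17, 3]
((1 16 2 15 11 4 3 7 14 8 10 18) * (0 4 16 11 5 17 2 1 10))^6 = (18)(2 5)(15 17) = [0, 1, 5, 3, 4, 2, 6, 7, 8, 9, 10, 11, 12, 13, 14, 17, 16, 15, 18]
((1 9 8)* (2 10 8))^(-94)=(1 9 2 10 8)=[0, 9, 10, 3, 4, 5, 6, 7, 1, 2, 8]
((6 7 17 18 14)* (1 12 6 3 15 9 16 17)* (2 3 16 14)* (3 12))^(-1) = (1 7 6 12 2 18 17 16 14 9 15 3) = [0, 7, 18, 1, 4, 5, 12, 6, 8, 15, 10, 11, 2, 13, 9, 3, 14, 16, 17]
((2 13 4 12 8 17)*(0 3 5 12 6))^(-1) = (0 6 4 13 2 17 8 12 5 3) = [6, 1, 17, 0, 13, 3, 4, 7, 12, 9, 10, 11, 5, 2, 14, 15, 16, 8]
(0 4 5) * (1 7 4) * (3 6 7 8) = [1, 8, 2, 6, 5, 0, 7, 4, 3] = (0 1 8 3 6 7 4 5)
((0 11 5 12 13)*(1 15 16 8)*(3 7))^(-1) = (0 13 12 5 11)(1 8 16 15)(3 7) = [13, 8, 2, 7, 4, 11, 6, 3, 16, 9, 10, 0, 5, 12, 14, 1, 15]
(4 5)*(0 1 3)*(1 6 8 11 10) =(0 6 8 11 10 1 3)(4 5) =[6, 3, 2, 0, 5, 4, 8, 7, 11, 9, 1, 10]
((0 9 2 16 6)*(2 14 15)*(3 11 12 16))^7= [12, 1, 9, 14, 4, 5, 11, 7, 8, 16, 10, 15, 2, 13, 6, 0, 3]= (0 12 2 9 16 3 14 6 11 15)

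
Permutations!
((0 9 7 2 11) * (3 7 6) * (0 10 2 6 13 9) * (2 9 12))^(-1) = (2 12 13 9 10 11)(3 6 7) = [0, 1, 12, 6, 4, 5, 7, 3, 8, 10, 11, 2, 13, 9]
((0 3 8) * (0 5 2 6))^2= (0 8 2)(3 5 6)= [8, 1, 0, 5, 4, 6, 3, 7, 2]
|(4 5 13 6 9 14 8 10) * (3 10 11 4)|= |(3 10)(4 5 13 6 9 14 8 11)|= 8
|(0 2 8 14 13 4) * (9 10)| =6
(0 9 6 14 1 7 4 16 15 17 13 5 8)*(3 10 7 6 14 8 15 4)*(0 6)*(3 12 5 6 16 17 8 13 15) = (0 9 14 1)(3 10 7 12 5)(4 17 15 8 16)(6 13) = [9, 0, 2, 10, 17, 3, 13, 12, 16, 14, 7, 11, 5, 6, 1, 8, 4, 15]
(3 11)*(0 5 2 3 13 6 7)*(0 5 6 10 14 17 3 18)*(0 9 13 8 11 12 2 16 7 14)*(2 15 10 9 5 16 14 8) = (0 6 8 11 2 18 5 14 17 3 12 15 10)(7 16)(9 13) = [6, 1, 18, 12, 4, 14, 8, 16, 11, 13, 0, 2, 15, 9, 17, 10, 7, 3, 5]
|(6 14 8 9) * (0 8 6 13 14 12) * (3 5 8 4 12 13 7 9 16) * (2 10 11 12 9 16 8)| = |(0 4 9 7 16 3 5 2 10 11 12)(6 13 14)| = 33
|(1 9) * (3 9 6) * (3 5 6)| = 6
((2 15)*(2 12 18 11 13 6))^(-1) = (2 6 13 11 18 12 15) = [0, 1, 6, 3, 4, 5, 13, 7, 8, 9, 10, 18, 15, 11, 14, 2, 16, 17, 12]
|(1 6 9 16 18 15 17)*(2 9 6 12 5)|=|(1 12 5 2 9 16 18 15 17)|=9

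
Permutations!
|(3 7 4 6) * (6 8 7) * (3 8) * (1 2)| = 10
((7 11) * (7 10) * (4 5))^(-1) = (4 5)(7 10 11) = [0, 1, 2, 3, 5, 4, 6, 10, 8, 9, 11, 7]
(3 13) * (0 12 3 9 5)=[12, 1, 2, 13, 4, 0, 6, 7, 8, 5, 10, 11, 3, 9]=(0 12 3 13 9 5)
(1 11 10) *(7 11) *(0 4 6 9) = [4, 7, 2, 3, 6, 5, 9, 11, 8, 0, 1, 10] = (0 4 6 9)(1 7 11 10)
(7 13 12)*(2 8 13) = (2 8 13 12 7) = [0, 1, 8, 3, 4, 5, 6, 2, 13, 9, 10, 11, 7, 12]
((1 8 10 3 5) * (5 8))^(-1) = (1 5)(3 10 8) = [0, 5, 2, 10, 4, 1, 6, 7, 3, 9, 8]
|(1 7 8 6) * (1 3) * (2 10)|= |(1 7 8 6 3)(2 10)|= 10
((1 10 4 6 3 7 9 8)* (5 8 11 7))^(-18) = (11)(1 6 8 4 5 10 3) = [0, 6, 2, 1, 5, 10, 8, 7, 4, 9, 3, 11]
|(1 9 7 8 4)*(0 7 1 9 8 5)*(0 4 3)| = 8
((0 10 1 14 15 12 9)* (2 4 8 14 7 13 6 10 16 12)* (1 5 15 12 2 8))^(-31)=(0 9 12 14 8 15 5 10 6 13 7 1 4 2 16)=[9, 4, 16, 3, 2, 10, 13, 1, 15, 12, 6, 11, 14, 7, 8, 5, 0]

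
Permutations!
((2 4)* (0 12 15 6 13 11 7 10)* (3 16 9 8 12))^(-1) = [10, 1, 4, 0, 2, 5, 15, 11, 9, 16, 7, 13, 8, 6, 14, 12, 3] = (0 10 7 11 13 6 15 12 8 9 16 3)(2 4)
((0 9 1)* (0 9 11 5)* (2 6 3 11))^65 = (0 5 11 3 6 2)(1 9) = [5, 9, 0, 6, 4, 11, 2, 7, 8, 1, 10, 3]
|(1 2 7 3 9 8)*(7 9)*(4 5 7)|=4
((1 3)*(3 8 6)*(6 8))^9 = [0, 1, 2, 3, 4, 5, 6, 7, 8] = (8)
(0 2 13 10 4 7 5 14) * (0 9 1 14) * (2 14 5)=(0 14 9 1 5)(2 13 10 4 7)=[14, 5, 13, 3, 7, 0, 6, 2, 8, 1, 4, 11, 12, 10, 9]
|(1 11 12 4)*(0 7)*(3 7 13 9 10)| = 12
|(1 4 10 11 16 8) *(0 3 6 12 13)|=30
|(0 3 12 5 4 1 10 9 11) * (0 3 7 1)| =|(0 7 1 10 9 11 3 12 5 4)| =10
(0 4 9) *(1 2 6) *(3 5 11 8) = (0 4 9)(1 2 6)(3 5 11 8) = [4, 2, 6, 5, 9, 11, 1, 7, 3, 0, 10, 8]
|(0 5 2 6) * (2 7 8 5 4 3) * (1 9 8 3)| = 10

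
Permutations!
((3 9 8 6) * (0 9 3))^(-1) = (0 6 8 9) = [6, 1, 2, 3, 4, 5, 8, 7, 9, 0]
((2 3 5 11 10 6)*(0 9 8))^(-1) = [8, 1, 6, 2, 4, 3, 10, 7, 9, 0, 11, 5] = (0 8 9)(2 6 10 11 5 3)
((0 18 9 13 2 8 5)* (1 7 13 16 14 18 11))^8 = (18) = [0, 1, 2, 3, 4, 5, 6, 7, 8, 9, 10, 11, 12, 13, 14, 15, 16, 17, 18]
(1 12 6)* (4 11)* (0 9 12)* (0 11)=[9, 11, 2, 3, 0, 5, 1, 7, 8, 12, 10, 4, 6]=(0 9 12 6 1 11 4)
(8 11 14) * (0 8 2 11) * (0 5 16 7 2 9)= [8, 1, 11, 3, 4, 16, 6, 2, 5, 0, 10, 14, 12, 13, 9, 15, 7]= (0 8 5 16 7 2 11 14 9)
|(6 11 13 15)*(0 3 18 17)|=|(0 3 18 17)(6 11 13 15)|=4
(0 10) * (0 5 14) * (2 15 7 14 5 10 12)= [12, 1, 15, 3, 4, 5, 6, 14, 8, 9, 10, 11, 2, 13, 0, 7]= (0 12 2 15 7 14)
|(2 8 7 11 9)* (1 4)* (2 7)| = 6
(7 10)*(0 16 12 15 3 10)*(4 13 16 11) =(0 11 4 13 16 12 15 3 10 7) =[11, 1, 2, 10, 13, 5, 6, 0, 8, 9, 7, 4, 15, 16, 14, 3, 12]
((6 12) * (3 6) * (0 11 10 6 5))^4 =[12, 1, 2, 10, 4, 6, 0, 7, 8, 9, 5, 3, 11] =(0 12 11 3 10 5 6)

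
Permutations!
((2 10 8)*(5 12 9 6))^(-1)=[0, 1, 8, 3, 4, 6, 9, 7, 10, 12, 2, 11, 5]=(2 8 10)(5 6 9 12)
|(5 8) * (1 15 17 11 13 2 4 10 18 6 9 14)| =|(1 15 17 11 13 2 4 10 18 6 9 14)(5 8)| =12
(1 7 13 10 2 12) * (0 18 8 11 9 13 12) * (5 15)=(0 18 8 11 9 13 10 2)(1 7 12)(5 15)=[18, 7, 0, 3, 4, 15, 6, 12, 11, 13, 2, 9, 1, 10, 14, 5, 16, 17, 8]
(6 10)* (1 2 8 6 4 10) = (1 2 8 6)(4 10) = [0, 2, 8, 3, 10, 5, 1, 7, 6, 9, 4]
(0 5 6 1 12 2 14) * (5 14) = (0 14)(1 12 2 5 6) = [14, 12, 5, 3, 4, 6, 1, 7, 8, 9, 10, 11, 2, 13, 0]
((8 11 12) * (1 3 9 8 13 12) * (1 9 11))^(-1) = (1 8 9 11 3)(12 13) = [0, 8, 2, 1, 4, 5, 6, 7, 9, 11, 10, 3, 13, 12]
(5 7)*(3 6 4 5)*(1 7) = (1 7 3 6 4 5) = [0, 7, 2, 6, 5, 1, 4, 3]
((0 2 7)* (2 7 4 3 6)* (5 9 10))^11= (0 7)(2 6 3 4)(5 10 9)= [7, 1, 6, 4, 2, 10, 3, 0, 8, 5, 9]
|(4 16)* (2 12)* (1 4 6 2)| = |(1 4 16 6 2 12)| = 6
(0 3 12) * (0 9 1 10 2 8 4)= (0 3 12 9 1 10 2 8 4)= [3, 10, 8, 12, 0, 5, 6, 7, 4, 1, 2, 11, 9]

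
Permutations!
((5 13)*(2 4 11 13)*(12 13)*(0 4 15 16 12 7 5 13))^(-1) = (0 12 16 15 2 5 7 11 4) = [12, 1, 5, 3, 0, 7, 6, 11, 8, 9, 10, 4, 16, 13, 14, 2, 15]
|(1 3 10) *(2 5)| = |(1 3 10)(2 5)| = 6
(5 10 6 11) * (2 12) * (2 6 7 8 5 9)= (2 12 6 11 9)(5 10 7 8)= [0, 1, 12, 3, 4, 10, 11, 8, 5, 2, 7, 9, 6]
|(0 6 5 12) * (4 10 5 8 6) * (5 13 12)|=|(0 4 10 13 12)(6 8)|=10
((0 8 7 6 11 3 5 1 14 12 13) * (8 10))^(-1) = (0 13 12 14 1 5 3 11 6 7 8 10) = [13, 5, 2, 11, 4, 3, 7, 8, 10, 9, 0, 6, 14, 12, 1]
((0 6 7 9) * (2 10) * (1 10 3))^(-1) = (0 9 7 6)(1 3 2 10) = [9, 3, 10, 2, 4, 5, 0, 6, 8, 7, 1]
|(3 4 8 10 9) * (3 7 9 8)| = |(3 4)(7 9)(8 10)| = 2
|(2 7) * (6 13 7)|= 4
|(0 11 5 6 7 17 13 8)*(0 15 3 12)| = |(0 11 5 6 7 17 13 8 15 3 12)| = 11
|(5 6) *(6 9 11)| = 4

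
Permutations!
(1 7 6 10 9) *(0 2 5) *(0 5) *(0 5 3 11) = [2, 7, 5, 11, 4, 3, 10, 6, 8, 1, 9, 0] = (0 2 5 3 11)(1 7 6 10 9)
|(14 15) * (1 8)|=|(1 8)(14 15)|=2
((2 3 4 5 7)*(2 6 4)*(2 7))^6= [0, 1, 2, 3, 4, 5, 6, 7]= (7)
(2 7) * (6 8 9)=(2 7)(6 8 9)=[0, 1, 7, 3, 4, 5, 8, 2, 9, 6]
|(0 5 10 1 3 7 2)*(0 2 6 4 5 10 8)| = 9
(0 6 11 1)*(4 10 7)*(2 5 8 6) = (0 2 5 8 6 11 1)(4 10 7) = [2, 0, 5, 3, 10, 8, 11, 4, 6, 9, 7, 1]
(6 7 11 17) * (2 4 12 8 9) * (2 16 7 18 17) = (2 4 12 8 9 16 7 11)(6 18 17) = [0, 1, 4, 3, 12, 5, 18, 11, 9, 16, 10, 2, 8, 13, 14, 15, 7, 6, 17]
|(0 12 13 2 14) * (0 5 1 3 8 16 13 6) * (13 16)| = 21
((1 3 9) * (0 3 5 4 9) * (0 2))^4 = (9)(0 3 2) = [3, 1, 0, 2, 4, 5, 6, 7, 8, 9]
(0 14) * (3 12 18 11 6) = [14, 1, 2, 12, 4, 5, 3, 7, 8, 9, 10, 6, 18, 13, 0, 15, 16, 17, 11] = (0 14)(3 12 18 11 6)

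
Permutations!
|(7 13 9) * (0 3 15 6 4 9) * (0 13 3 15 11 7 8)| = 6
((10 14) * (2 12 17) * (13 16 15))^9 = (17)(10 14) = [0, 1, 2, 3, 4, 5, 6, 7, 8, 9, 14, 11, 12, 13, 10, 15, 16, 17]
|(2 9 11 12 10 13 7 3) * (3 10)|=|(2 9 11 12 3)(7 10 13)|=15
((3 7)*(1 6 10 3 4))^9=(1 3)(4 10)(6 7)=[0, 3, 2, 1, 10, 5, 7, 6, 8, 9, 4]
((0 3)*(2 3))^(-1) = (0 3 2) = [3, 1, 0, 2]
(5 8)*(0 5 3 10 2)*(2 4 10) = (0 5 8 3 2)(4 10) = [5, 1, 0, 2, 10, 8, 6, 7, 3, 9, 4]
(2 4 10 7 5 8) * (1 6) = [0, 6, 4, 3, 10, 8, 1, 5, 2, 9, 7] = (1 6)(2 4 10 7 5 8)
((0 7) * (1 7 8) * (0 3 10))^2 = (0 1 3)(7 10 8) = [1, 3, 2, 0, 4, 5, 6, 10, 7, 9, 8]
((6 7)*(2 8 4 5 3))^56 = (2 8 4 5 3) = [0, 1, 8, 2, 5, 3, 6, 7, 4]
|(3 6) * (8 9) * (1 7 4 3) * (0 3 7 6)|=|(0 3)(1 6)(4 7)(8 9)|=2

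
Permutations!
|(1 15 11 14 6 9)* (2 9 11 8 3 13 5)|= 24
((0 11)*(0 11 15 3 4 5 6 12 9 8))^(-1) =(0 8 9 12 6 5 4 3 15) =[8, 1, 2, 15, 3, 4, 5, 7, 9, 12, 10, 11, 6, 13, 14, 0]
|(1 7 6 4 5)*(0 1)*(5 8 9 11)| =|(0 1 7 6 4 8 9 11 5)| =9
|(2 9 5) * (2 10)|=4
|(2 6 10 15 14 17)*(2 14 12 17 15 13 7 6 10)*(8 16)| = 20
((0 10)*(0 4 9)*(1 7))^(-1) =(0 9 4 10)(1 7) =[9, 7, 2, 3, 10, 5, 6, 1, 8, 4, 0]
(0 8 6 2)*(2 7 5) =(0 8 6 7 5 2) =[8, 1, 0, 3, 4, 2, 7, 5, 6]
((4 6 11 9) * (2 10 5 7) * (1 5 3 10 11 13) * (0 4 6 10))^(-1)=(0 3 10 4)(1 13 6 9 11 2 7 5)=[3, 13, 7, 10, 0, 1, 9, 5, 8, 11, 4, 2, 12, 6]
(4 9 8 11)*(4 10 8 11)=(4 9 11 10 8)=[0, 1, 2, 3, 9, 5, 6, 7, 4, 11, 8, 10]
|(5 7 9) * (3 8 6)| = |(3 8 6)(5 7 9)| = 3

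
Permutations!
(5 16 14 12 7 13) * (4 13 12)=[0, 1, 2, 3, 13, 16, 6, 12, 8, 9, 10, 11, 7, 5, 4, 15, 14]=(4 13 5 16 14)(7 12)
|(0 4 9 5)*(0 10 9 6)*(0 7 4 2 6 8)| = 6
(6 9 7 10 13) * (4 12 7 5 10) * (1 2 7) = (1 2 7 4 12)(5 10 13 6 9) = [0, 2, 7, 3, 12, 10, 9, 4, 8, 5, 13, 11, 1, 6]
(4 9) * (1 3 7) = (1 3 7)(4 9) = [0, 3, 2, 7, 9, 5, 6, 1, 8, 4]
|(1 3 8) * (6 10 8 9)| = |(1 3 9 6 10 8)| = 6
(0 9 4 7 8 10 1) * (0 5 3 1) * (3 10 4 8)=[9, 5, 2, 1, 7, 10, 6, 3, 4, 8, 0]=(0 9 8 4 7 3 1 5 10)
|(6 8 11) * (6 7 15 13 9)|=7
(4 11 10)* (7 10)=[0, 1, 2, 3, 11, 5, 6, 10, 8, 9, 4, 7]=(4 11 7 10)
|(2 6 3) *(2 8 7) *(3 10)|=6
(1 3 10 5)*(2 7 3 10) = (1 10 5)(2 7 3) = [0, 10, 7, 2, 4, 1, 6, 3, 8, 9, 5]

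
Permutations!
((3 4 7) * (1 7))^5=(1 7 3 4)=[0, 7, 2, 4, 1, 5, 6, 3]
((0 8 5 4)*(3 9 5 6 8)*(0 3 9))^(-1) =(0 3 4 5 9)(6 8) =[3, 1, 2, 4, 5, 9, 8, 7, 6, 0]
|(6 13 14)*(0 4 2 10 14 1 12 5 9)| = |(0 4 2 10 14 6 13 1 12 5 9)| = 11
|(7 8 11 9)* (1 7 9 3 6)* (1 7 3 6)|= |(1 3)(6 7 8 11)|= 4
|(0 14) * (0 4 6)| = 4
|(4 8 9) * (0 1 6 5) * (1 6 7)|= 6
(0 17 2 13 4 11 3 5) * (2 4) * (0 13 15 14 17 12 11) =(0 12 11 3 5 13 2 15 14 17 4) =[12, 1, 15, 5, 0, 13, 6, 7, 8, 9, 10, 3, 11, 2, 17, 14, 16, 4]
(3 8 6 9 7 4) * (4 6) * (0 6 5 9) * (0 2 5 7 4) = (0 6 2 5 9 4 3 8) = [6, 1, 5, 8, 3, 9, 2, 7, 0, 4]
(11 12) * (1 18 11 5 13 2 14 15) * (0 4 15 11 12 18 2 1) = (0 4 15)(1 2 14 11 18 12 5 13) = [4, 2, 14, 3, 15, 13, 6, 7, 8, 9, 10, 18, 5, 1, 11, 0, 16, 17, 12]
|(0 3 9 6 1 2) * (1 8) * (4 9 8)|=|(0 3 8 1 2)(4 9 6)|=15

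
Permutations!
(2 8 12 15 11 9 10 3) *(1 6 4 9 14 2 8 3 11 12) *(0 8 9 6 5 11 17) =(0 8 1 5 11 14 2 3 9 10 17)(4 6)(12 15) =[8, 5, 3, 9, 6, 11, 4, 7, 1, 10, 17, 14, 15, 13, 2, 12, 16, 0]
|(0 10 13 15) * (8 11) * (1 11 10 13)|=12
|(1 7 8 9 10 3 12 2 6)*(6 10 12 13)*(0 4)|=10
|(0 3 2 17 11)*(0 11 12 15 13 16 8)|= 9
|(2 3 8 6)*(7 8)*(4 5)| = 10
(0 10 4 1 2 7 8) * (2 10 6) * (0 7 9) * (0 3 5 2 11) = (0 6 11)(1 10 4)(2 9 3 5)(7 8) = [6, 10, 9, 5, 1, 2, 11, 8, 7, 3, 4, 0]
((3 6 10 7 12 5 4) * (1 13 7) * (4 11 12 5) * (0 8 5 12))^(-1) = (0 11 5 8)(1 10 6 3 4 12 7 13) = [11, 10, 2, 4, 12, 8, 3, 13, 0, 9, 6, 5, 7, 1]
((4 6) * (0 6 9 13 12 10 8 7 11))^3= (0 9 10 11 4 12 7 6 13 8)= [9, 1, 2, 3, 12, 5, 13, 6, 0, 10, 11, 4, 7, 8]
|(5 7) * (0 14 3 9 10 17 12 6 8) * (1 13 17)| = 22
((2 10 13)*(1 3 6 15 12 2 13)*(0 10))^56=[0, 1, 2, 3, 4, 5, 6, 7, 8, 9, 10, 11, 12, 13, 14, 15]=(15)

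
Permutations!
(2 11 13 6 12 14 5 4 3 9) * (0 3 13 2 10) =[3, 1, 11, 9, 13, 4, 12, 7, 8, 10, 0, 2, 14, 6, 5] =(0 3 9 10)(2 11)(4 13 6 12 14 5)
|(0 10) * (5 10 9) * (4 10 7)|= |(0 9 5 7 4 10)|= 6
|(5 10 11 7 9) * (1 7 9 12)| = 12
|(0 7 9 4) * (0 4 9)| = |(9)(0 7)| = 2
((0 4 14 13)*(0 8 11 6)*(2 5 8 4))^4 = (0 11 5)(2 6 8)(4 14 13) = [11, 1, 6, 3, 14, 0, 8, 7, 2, 9, 10, 5, 12, 4, 13]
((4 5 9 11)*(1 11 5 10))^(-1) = [0, 10, 2, 3, 11, 9, 6, 7, 8, 5, 4, 1] = (1 10 4 11)(5 9)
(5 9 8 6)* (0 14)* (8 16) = (0 14)(5 9 16 8 6) = [14, 1, 2, 3, 4, 9, 5, 7, 6, 16, 10, 11, 12, 13, 0, 15, 8]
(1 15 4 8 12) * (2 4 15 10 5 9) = (15)(1 10 5 9 2 4 8 12) = [0, 10, 4, 3, 8, 9, 6, 7, 12, 2, 5, 11, 1, 13, 14, 15]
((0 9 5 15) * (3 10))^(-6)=(0 5)(9 15)=[5, 1, 2, 3, 4, 0, 6, 7, 8, 15, 10, 11, 12, 13, 14, 9]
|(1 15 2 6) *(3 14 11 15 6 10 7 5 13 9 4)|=|(1 6)(2 10 7 5 13 9 4 3 14 11 15)|=22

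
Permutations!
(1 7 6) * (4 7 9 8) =(1 9 8 4 7 6) =[0, 9, 2, 3, 7, 5, 1, 6, 4, 8]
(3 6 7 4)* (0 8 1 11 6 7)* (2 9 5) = [8, 11, 9, 7, 3, 2, 0, 4, 1, 5, 10, 6] = (0 8 1 11 6)(2 9 5)(3 7 4)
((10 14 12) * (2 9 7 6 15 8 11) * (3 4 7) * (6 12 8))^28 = (15)(2 8 10 7 3)(4 9 11 14 12) = [0, 1, 8, 2, 9, 5, 6, 3, 10, 11, 7, 14, 4, 13, 12, 15]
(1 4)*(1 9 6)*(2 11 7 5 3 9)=(1 4 2 11 7 5 3 9 6)=[0, 4, 11, 9, 2, 3, 1, 5, 8, 6, 10, 7]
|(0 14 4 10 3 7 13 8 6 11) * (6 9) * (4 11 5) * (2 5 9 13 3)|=12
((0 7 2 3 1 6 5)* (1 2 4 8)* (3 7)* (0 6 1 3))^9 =(2 3 8 4 7)(5 6) =[0, 1, 3, 8, 7, 6, 5, 2, 4]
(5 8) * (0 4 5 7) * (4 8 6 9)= (0 8 7)(4 5 6 9)= [8, 1, 2, 3, 5, 6, 9, 0, 7, 4]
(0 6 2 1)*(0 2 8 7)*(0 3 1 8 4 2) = (0 6 4 2 8 7 3 1) = [6, 0, 8, 1, 2, 5, 4, 3, 7]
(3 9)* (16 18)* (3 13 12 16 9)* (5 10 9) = (5 10 9 13 12 16 18) = [0, 1, 2, 3, 4, 10, 6, 7, 8, 13, 9, 11, 16, 12, 14, 15, 18, 17, 5]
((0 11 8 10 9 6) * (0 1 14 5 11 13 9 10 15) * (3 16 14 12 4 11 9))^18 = (0 14 1 8 3 9 4)(5 12 15 16 6 11 13) = [14, 8, 2, 9, 0, 12, 11, 7, 3, 4, 10, 13, 15, 5, 1, 16, 6]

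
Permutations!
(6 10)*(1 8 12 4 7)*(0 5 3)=[5, 8, 2, 0, 7, 3, 10, 1, 12, 9, 6, 11, 4]=(0 5 3)(1 8 12 4 7)(6 10)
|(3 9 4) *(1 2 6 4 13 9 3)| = |(1 2 6 4)(9 13)| = 4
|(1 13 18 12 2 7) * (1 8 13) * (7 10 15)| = 8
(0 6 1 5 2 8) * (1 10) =(0 6 10 1 5 2 8) =[6, 5, 8, 3, 4, 2, 10, 7, 0, 9, 1]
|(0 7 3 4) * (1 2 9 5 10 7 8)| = |(0 8 1 2 9 5 10 7 3 4)| = 10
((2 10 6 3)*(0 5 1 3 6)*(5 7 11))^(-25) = (0 10 2 3 1 5 11 7) = [10, 5, 3, 1, 4, 11, 6, 0, 8, 9, 2, 7]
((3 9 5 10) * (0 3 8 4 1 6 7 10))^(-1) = (0 5 9 3)(1 4 8 10 7 6) = [5, 4, 2, 0, 8, 9, 1, 6, 10, 3, 7]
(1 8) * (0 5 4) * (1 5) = (0 1 8 5 4) = [1, 8, 2, 3, 0, 4, 6, 7, 5]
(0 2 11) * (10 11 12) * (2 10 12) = (12)(0 10 11) = [10, 1, 2, 3, 4, 5, 6, 7, 8, 9, 11, 0, 12]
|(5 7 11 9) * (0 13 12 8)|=4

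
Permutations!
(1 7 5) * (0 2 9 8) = [2, 7, 9, 3, 4, 1, 6, 5, 0, 8] = (0 2 9 8)(1 7 5)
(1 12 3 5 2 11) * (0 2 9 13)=[2, 12, 11, 5, 4, 9, 6, 7, 8, 13, 10, 1, 3, 0]=(0 2 11 1 12 3 5 9 13)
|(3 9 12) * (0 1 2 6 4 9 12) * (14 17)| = |(0 1 2 6 4 9)(3 12)(14 17)| = 6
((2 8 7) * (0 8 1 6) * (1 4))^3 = (0 2 6 7 1 8 4) = [2, 8, 6, 3, 0, 5, 7, 1, 4]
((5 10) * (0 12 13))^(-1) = (0 13 12)(5 10) = [13, 1, 2, 3, 4, 10, 6, 7, 8, 9, 5, 11, 0, 12]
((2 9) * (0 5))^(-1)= [5, 1, 9, 3, 4, 0, 6, 7, 8, 2]= (0 5)(2 9)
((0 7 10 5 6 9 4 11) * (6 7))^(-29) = (0 6 9 4 11)(5 7 10) = [6, 1, 2, 3, 11, 7, 9, 10, 8, 4, 5, 0]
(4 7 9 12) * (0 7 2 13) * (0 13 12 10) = (13)(0 7 9 10)(2 12 4) = [7, 1, 12, 3, 2, 5, 6, 9, 8, 10, 0, 11, 4, 13]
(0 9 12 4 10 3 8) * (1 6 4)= [9, 6, 2, 8, 10, 5, 4, 7, 0, 12, 3, 11, 1]= (0 9 12 1 6 4 10 3 8)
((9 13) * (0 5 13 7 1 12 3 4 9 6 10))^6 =(0 5 13 6 10) =[5, 1, 2, 3, 4, 13, 10, 7, 8, 9, 0, 11, 12, 6]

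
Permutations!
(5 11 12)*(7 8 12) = [0, 1, 2, 3, 4, 11, 6, 8, 12, 9, 10, 7, 5] = (5 11 7 8 12)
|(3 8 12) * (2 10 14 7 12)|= 7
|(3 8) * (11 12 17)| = 6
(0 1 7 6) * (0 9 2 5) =[1, 7, 5, 3, 4, 0, 9, 6, 8, 2] =(0 1 7 6 9 2 5)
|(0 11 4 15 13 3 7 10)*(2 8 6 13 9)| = 12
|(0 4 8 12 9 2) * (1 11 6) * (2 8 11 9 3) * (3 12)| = 9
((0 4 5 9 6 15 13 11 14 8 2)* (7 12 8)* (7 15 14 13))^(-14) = (0 12 14 5 2 7 6 4 8 15 9) = [12, 1, 7, 3, 8, 2, 4, 6, 15, 0, 10, 11, 14, 13, 5, 9]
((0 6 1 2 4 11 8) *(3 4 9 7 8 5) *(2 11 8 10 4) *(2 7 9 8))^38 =[3, 10, 11, 8, 1, 2, 7, 0, 5, 9, 6, 4] =(0 3 8 5 2 11 4 1 10 6 7)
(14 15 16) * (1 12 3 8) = [0, 12, 2, 8, 4, 5, 6, 7, 1, 9, 10, 11, 3, 13, 15, 16, 14] = (1 12 3 8)(14 15 16)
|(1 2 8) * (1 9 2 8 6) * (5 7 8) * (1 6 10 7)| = |(1 5)(2 10 7 8 9)| = 10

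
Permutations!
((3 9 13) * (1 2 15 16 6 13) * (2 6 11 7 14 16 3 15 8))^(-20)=(16)(1 3 13)(6 9 15)=[0, 3, 2, 13, 4, 5, 9, 7, 8, 15, 10, 11, 12, 1, 14, 6, 16]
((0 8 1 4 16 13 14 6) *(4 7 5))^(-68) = (0 1 5 16 14)(4 13 6 8 7) = [1, 5, 2, 3, 13, 16, 8, 4, 7, 9, 10, 11, 12, 6, 0, 15, 14]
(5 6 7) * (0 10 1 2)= (0 10 1 2)(5 6 7)= [10, 2, 0, 3, 4, 6, 7, 5, 8, 9, 1]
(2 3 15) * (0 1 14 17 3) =(0 1 14 17 3 15 2) =[1, 14, 0, 15, 4, 5, 6, 7, 8, 9, 10, 11, 12, 13, 17, 2, 16, 3]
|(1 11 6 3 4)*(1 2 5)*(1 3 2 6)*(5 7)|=|(1 11)(2 7 5 3 4 6)|=6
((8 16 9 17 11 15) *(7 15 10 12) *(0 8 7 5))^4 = (0 17 5 9 12 16 10 8 11) = [17, 1, 2, 3, 4, 9, 6, 7, 11, 12, 8, 0, 16, 13, 14, 15, 10, 5]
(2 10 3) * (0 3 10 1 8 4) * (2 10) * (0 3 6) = (0 6)(1 8 4 3 10 2) = [6, 8, 1, 10, 3, 5, 0, 7, 4, 9, 2]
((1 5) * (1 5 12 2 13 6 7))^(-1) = [0, 7, 12, 3, 4, 5, 13, 6, 8, 9, 10, 11, 1, 2] = (1 7 6 13 2 12)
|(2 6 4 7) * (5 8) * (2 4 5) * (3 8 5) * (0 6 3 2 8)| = 4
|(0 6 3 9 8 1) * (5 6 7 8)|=4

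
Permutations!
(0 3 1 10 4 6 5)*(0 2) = (0 3 1 10 4 6 5 2) = [3, 10, 0, 1, 6, 2, 5, 7, 8, 9, 4]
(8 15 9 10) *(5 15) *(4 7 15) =(4 7 15 9 10 8 5) =[0, 1, 2, 3, 7, 4, 6, 15, 5, 10, 8, 11, 12, 13, 14, 9]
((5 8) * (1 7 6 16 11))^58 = [0, 16, 2, 3, 4, 5, 1, 11, 8, 9, 10, 6, 12, 13, 14, 15, 7] = (1 16 7 11 6)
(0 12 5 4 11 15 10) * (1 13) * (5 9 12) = (0 5 4 11 15 10)(1 13)(9 12) = [5, 13, 2, 3, 11, 4, 6, 7, 8, 12, 0, 15, 9, 1, 14, 10]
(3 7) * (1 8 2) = (1 8 2)(3 7) = [0, 8, 1, 7, 4, 5, 6, 3, 2]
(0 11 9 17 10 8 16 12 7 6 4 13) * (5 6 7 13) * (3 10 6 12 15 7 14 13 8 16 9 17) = (0 11 17 6 4 5 12 8 9 3 10 16 15 7 14 13) = [11, 1, 2, 10, 5, 12, 4, 14, 9, 3, 16, 17, 8, 0, 13, 7, 15, 6]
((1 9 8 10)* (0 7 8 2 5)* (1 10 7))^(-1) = (10)(0 5 2 9 1)(7 8) = [5, 0, 9, 3, 4, 2, 6, 8, 7, 1, 10]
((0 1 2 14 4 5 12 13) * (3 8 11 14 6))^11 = (0 13 12 5 4 14 11 8 3 6 2 1) = [13, 0, 1, 6, 14, 4, 2, 7, 3, 9, 10, 8, 5, 12, 11]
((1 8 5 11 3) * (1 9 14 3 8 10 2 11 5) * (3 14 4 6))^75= (14)(3 6 4 9)= [0, 1, 2, 6, 9, 5, 4, 7, 8, 3, 10, 11, 12, 13, 14]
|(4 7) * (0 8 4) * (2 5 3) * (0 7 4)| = 6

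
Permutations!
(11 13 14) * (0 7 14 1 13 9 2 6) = [7, 13, 6, 3, 4, 5, 0, 14, 8, 2, 10, 9, 12, 1, 11] = (0 7 14 11 9 2 6)(1 13)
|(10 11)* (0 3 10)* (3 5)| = |(0 5 3 10 11)| = 5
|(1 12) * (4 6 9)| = |(1 12)(4 6 9)| = 6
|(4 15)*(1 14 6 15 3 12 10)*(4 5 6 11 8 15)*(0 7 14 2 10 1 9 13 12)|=30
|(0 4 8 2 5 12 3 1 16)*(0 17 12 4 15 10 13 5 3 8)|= |(0 15 10 13 5 4)(1 16 17 12 8 2 3)|= 42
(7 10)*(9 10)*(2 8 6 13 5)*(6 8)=(2 6 13 5)(7 9 10)=[0, 1, 6, 3, 4, 2, 13, 9, 8, 10, 7, 11, 12, 5]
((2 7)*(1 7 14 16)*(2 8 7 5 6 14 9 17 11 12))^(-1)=(1 16 14 6 5)(2 12 11 17 9)(7 8)=[0, 16, 12, 3, 4, 1, 5, 8, 7, 2, 10, 17, 11, 13, 6, 15, 14, 9]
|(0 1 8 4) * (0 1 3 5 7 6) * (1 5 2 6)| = |(0 3 2 6)(1 8 4 5 7)| = 20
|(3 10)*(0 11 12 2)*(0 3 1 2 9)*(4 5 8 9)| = 28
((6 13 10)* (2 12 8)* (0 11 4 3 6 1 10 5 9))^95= (0 9 5 13 6 3 4 11)(1 10)(2 8 12)= [9, 10, 8, 4, 11, 13, 3, 7, 12, 5, 1, 0, 2, 6]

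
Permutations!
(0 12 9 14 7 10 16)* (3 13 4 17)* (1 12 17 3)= (0 17 1 12 9 14 7 10 16)(3 13 4)= [17, 12, 2, 13, 3, 5, 6, 10, 8, 14, 16, 11, 9, 4, 7, 15, 0, 1]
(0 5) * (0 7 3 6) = (0 5 7 3 6) = [5, 1, 2, 6, 4, 7, 0, 3]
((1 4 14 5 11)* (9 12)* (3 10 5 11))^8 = (14)(3 5 10) = [0, 1, 2, 5, 4, 10, 6, 7, 8, 9, 3, 11, 12, 13, 14]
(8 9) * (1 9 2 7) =(1 9 8 2 7) =[0, 9, 7, 3, 4, 5, 6, 1, 2, 8]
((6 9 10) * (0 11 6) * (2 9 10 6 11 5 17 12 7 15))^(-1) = (0 10 6 9 2 15 7 12 17 5) = [10, 1, 15, 3, 4, 0, 9, 12, 8, 2, 6, 11, 17, 13, 14, 7, 16, 5]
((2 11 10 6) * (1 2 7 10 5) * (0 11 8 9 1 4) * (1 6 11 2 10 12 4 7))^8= (0 5 6)(1 2 7)(4 11 9)(8 12 10)= [5, 2, 7, 3, 11, 6, 0, 1, 12, 4, 8, 9, 10]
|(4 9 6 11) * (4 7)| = 5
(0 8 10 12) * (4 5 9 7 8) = (0 4 5 9 7 8 10 12) = [4, 1, 2, 3, 5, 9, 6, 8, 10, 7, 12, 11, 0]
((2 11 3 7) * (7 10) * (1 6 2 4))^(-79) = [0, 6, 11, 10, 1, 5, 2, 4, 8, 9, 7, 3] = (1 6 2 11 3 10 7 4)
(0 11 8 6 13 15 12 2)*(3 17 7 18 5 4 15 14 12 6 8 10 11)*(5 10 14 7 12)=(0 3 17 12 2)(4 15 6 13 7 18 10 11 14 5)=[3, 1, 0, 17, 15, 4, 13, 18, 8, 9, 11, 14, 2, 7, 5, 6, 16, 12, 10]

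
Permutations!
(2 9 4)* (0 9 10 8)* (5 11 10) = (0 9 4 2 5 11 10 8) = [9, 1, 5, 3, 2, 11, 6, 7, 0, 4, 8, 10]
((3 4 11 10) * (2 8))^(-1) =(2 8)(3 10 11 4) =[0, 1, 8, 10, 3, 5, 6, 7, 2, 9, 11, 4]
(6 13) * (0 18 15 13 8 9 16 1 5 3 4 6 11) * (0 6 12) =(0 18 15 13 11 6 8 9 16 1 5 3 4 12) =[18, 5, 2, 4, 12, 3, 8, 7, 9, 16, 10, 6, 0, 11, 14, 13, 1, 17, 15]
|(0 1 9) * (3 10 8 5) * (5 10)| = 6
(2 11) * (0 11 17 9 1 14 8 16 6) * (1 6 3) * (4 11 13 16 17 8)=(0 13 16 3 1 14 4 11 2 8 17 9 6)=[13, 14, 8, 1, 11, 5, 0, 7, 17, 6, 10, 2, 12, 16, 4, 15, 3, 9]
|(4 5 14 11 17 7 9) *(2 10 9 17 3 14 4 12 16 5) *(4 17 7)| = |(2 10 9 12 16 5 17 4)(3 14 11)| = 24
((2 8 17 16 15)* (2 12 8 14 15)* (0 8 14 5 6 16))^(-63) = [0, 1, 5, 3, 4, 6, 16, 7, 8, 9, 10, 11, 12, 13, 14, 15, 2, 17] = (17)(2 5 6 16)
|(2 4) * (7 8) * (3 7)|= |(2 4)(3 7 8)|= 6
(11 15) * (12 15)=[0, 1, 2, 3, 4, 5, 6, 7, 8, 9, 10, 12, 15, 13, 14, 11]=(11 12 15)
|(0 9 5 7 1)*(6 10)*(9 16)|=|(0 16 9 5 7 1)(6 10)|=6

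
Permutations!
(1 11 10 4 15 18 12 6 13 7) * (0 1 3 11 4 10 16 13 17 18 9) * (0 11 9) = (0 1 4 15)(3 9 11 16 13 7)(6 17 18 12) = [1, 4, 2, 9, 15, 5, 17, 3, 8, 11, 10, 16, 6, 7, 14, 0, 13, 18, 12]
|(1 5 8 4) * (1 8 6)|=6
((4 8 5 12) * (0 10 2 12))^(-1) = (0 5 8 4 12 2 10) = [5, 1, 10, 3, 12, 8, 6, 7, 4, 9, 0, 11, 2]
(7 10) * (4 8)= (4 8)(7 10)= [0, 1, 2, 3, 8, 5, 6, 10, 4, 9, 7]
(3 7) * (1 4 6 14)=[0, 4, 2, 7, 6, 5, 14, 3, 8, 9, 10, 11, 12, 13, 1]=(1 4 6 14)(3 7)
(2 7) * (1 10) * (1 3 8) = (1 10 3 8)(2 7) = [0, 10, 7, 8, 4, 5, 6, 2, 1, 9, 3]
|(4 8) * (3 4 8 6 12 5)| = |(3 4 6 12 5)| = 5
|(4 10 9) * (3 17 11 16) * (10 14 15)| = 20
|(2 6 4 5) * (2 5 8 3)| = 5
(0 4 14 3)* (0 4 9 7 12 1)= (0 9 7 12 1)(3 4 14)= [9, 0, 2, 4, 14, 5, 6, 12, 8, 7, 10, 11, 1, 13, 3]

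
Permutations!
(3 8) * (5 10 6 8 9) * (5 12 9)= (3 5 10 6 8)(9 12)= [0, 1, 2, 5, 4, 10, 8, 7, 3, 12, 6, 11, 9]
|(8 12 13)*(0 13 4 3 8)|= |(0 13)(3 8 12 4)|= 4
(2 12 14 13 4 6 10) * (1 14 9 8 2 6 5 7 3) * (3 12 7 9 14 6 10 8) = [0, 6, 7, 1, 5, 9, 8, 12, 2, 3, 10, 11, 14, 4, 13] = (1 6 8 2 7 12 14 13 4 5 9 3)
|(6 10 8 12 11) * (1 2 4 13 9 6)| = 10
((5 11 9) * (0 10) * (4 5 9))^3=(11)(0 10)=[10, 1, 2, 3, 4, 5, 6, 7, 8, 9, 0, 11]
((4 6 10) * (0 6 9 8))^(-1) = (0 8 9 4 10 6) = [8, 1, 2, 3, 10, 5, 0, 7, 9, 4, 6]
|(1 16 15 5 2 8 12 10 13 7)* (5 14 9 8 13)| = |(1 16 15 14 9 8 12 10 5 2 13 7)| = 12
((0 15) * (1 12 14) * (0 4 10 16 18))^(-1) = (0 18 16 10 4 15)(1 14 12) = [18, 14, 2, 3, 15, 5, 6, 7, 8, 9, 4, 11, 1, 13, 12, 0, 10, 17, 16]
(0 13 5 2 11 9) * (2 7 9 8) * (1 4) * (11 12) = (0 13 5 7 9)(1 4)(2 12 11 8) = [13, 4, 12, 3, 1, 7, 6, 9, 2, 0, 10, 8, 11, 5]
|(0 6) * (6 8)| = 3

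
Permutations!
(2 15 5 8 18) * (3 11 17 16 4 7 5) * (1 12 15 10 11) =(1 12 15 3)(2 10 11 17 16 4 7 5 8 18) =[0, 12, 10, 1, 7, 8, 6, 5, 18, 9, 11, 17, 15, 13, 14, 3, 4, 16, 2]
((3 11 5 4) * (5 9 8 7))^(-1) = (3 4 5 7 8 9 11) = [0, 1, 2, 4, 5, 7, 6, 8, 9, 11, 10, 3]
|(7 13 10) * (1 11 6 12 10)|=7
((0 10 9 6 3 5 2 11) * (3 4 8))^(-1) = (0 11 2 5 3 8 4 6 9 10) = [11, 1, 5, 8, 6, 3, 9, 7, 4, 10, 0, 2]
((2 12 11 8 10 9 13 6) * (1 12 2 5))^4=(1 10 5 8 6 11 13 12 9)=[0, 10, 2, 3, 4, 8, 11, 7, 6, 1, 5, 13, 9, 12]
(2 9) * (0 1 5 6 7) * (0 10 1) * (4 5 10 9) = (1 10)(2 4 5 6 7 9) = [0, 10, 4, 3, 5, 6, 7, 9, 8, 2, 1]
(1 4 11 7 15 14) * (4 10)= (1 10 4 11 7 15 14)= [0, 10, 2, 3, 11, 5, 6, 15, 8, 9, 4, 7, 12, 13, 1, 14]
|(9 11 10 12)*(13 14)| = |(9 11 10 12)(13 14)| = 4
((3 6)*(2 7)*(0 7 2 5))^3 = (7)(3 6) = [0, 1, 2, 6, 4, 5, 3, 7]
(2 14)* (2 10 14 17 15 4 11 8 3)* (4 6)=(2 17 15 6 4 11 8 3)(10 14)=[0, 1, 17, 2, 11, 5, 4, 7, 3, 9, 14, 8, 12, 13, 10, 6, 16, 15]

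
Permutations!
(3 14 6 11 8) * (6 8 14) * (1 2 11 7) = (1 2 11 14 8 3 6 7) = [0, 2, 11, 6, 4, 5, 7, 1, 3, 9, 10, 14, 12, 13, 8]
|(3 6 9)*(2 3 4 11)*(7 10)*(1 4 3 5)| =|(1 4 11 2 5)(3 6 9)(7 10)| =30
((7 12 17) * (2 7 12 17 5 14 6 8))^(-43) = (2 14 17 8 5 7 6 12) = [0, 1, 14, 3, 4, 7, 12, 6, 5, 9, 10, 11, 2, 13, 17, 15, 16, 8]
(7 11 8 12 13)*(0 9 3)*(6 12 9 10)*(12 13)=(0 10 6 13 7 11 8 9 3)=[10, 1, 2, 0, 4, 5, 13, 11, 9, 3, 6, 8, 12, 7]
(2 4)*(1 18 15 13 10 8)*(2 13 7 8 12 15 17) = (1 18 17 2 4 13 10 12 15 7 8) = [0, 18, 4, 3, 13, 5, 6, 8, 1, 9, 12, 11, 15, 10, 14, 7, 16, 2, 17]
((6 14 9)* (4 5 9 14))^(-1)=(14)(4 6 9 5)=[0, 1, 2, 3, 6, 4, 9, 7, 8, 5, 10, 11, 12, 13, 14]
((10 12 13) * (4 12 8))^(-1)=[0, 1, 2, 3, 8, 5, 6, 7, 10, 9, 13, 11, 4, 12]=(4 8 10 13 12)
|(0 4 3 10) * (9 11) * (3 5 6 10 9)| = 15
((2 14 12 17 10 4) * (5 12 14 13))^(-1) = (2 4 10 17 12 5 13) = [0, 1, 4, 3, 10, 13, 6, 7, 8, 9, 17, 11, 5, 2, 14, 15, 16, 12]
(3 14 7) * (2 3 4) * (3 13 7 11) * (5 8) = (2 13 7 4)(3 14 11)(5 8) = [0, 1, 13, 14, 2, 8, 6, 4, 5, 9, 10, 3, 12, 7, 11]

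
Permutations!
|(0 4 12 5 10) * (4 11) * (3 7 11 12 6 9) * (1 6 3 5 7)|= |(0 12 7 11 4 3 1 6 9 5 10)|= 11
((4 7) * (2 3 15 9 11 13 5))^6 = (2 5 13 11 9 15 3) = [0, 1, 5, 2, 4, 13, 6, 7, 8, 15, 10, 9, 12, 11, 14, 3]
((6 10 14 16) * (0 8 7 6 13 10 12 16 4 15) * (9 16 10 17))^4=(17)(0 12 15 6 4 7 14 8 10)=[12, 1, 2, 3, 7, 5, 4, 14, 10, 9, 0, 11, 15, 13, 8, 6, 16, 17]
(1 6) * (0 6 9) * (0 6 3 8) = (0 3 8)(1 9 6) = [3, 9, 2, 8, 4, 5, 1, 7, 0, 6]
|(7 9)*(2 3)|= 2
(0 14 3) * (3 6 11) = (0 14 6 11 3) = [14, 1, 2, 0, 4, 5, 11, 7, 8, 9, 10, 3, 12, 13, 6]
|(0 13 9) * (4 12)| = 6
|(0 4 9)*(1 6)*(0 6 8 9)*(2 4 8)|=|(0 8 9 6 1 2 4)|=7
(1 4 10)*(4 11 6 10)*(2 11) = (1 2 11 6 10) = [0, 2, 11, 3, 4, 5, 10, 7, 8, 9, 1, 6]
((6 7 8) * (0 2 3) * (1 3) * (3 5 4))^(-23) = (0 2 1 5 4 3)(6 7 8) = [2, 5, 1, 0, 3, 4, 7, 8, 6]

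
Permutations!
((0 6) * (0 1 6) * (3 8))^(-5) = [0, 6, 2, 8, 4, 5, 1, 7, 3] = (1 6)(3 8)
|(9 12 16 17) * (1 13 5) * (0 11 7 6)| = |(0 11 7 6)(1 13 5)(9 12 16 17)| = 12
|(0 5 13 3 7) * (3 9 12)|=|(0 5 13 9 12 3 7)|=7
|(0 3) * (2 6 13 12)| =|(0 3)(2 6 13 12)| =4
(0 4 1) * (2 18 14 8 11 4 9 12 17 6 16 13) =(0 9 12 17 6 16 13 2 18 14 8 11 4 1) =[9, 0, 18, 3, 1, 5, 16, 7, 11, 12, 10, 4, 17, 2, 8, 15, 13, 6, 14]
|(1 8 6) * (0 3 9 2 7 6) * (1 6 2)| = 10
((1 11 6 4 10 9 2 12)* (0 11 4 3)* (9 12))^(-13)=(0 3 6 11)(1 12 10 4)(2 9)=[3, 12, 9, 6, 1, 5, 11, 7, 8, 2, 4, 0, 10]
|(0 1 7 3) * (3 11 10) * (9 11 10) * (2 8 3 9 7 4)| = |(0 1 4 2 8 3)(7 10 9 11)| = 12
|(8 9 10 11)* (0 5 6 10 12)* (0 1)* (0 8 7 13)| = 28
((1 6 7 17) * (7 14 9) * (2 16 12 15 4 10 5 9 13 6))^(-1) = [0, 17, 1, 3, 15, 10, 13, 9, 8, 5, 4, 11, 16, 14, 6, 12, 2, 7] = (1 17 7 9 5 10 4 15 12 16 2)(6 13 14)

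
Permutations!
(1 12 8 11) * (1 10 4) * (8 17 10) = (1 12 17 10 4)(8 11) = [0, 12, 2, 3, 1, 5, 6, 7, 11, 9, 4, 8, 17, 13, 14, 15, 16, 10]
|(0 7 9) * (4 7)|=|(0 4 7 9)|=4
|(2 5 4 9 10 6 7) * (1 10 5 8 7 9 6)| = |(1 10)(2 8 7)(4 6 9 5)| = 12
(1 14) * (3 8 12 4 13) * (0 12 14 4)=[12, 4, 2, 8, 13, 5, 6, 7, 14, 9, 10, 11, 0, 3, 1]=(0 12)(1 4 13 3 8 14)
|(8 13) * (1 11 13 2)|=|(1 11 13 8 2)|=5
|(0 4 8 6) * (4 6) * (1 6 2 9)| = |(0 2 9 1 6)(4 8)| = 10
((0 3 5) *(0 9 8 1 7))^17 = (0 9 7 5 1 3 8) = [9, 3, 2, 8, 4, 1, 6, 5, 0, 7]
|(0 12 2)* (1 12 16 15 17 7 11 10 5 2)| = |(0 16 15 17 7 11 10 5 2)(1 12)| = 18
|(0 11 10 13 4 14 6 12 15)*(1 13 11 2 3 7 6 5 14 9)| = 28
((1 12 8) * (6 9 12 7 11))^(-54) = (1 11 9 8 7 6 12) = [0, 11, 2, 3, 4, 5, 12, 6, 7, 8, 10, 9, 1]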